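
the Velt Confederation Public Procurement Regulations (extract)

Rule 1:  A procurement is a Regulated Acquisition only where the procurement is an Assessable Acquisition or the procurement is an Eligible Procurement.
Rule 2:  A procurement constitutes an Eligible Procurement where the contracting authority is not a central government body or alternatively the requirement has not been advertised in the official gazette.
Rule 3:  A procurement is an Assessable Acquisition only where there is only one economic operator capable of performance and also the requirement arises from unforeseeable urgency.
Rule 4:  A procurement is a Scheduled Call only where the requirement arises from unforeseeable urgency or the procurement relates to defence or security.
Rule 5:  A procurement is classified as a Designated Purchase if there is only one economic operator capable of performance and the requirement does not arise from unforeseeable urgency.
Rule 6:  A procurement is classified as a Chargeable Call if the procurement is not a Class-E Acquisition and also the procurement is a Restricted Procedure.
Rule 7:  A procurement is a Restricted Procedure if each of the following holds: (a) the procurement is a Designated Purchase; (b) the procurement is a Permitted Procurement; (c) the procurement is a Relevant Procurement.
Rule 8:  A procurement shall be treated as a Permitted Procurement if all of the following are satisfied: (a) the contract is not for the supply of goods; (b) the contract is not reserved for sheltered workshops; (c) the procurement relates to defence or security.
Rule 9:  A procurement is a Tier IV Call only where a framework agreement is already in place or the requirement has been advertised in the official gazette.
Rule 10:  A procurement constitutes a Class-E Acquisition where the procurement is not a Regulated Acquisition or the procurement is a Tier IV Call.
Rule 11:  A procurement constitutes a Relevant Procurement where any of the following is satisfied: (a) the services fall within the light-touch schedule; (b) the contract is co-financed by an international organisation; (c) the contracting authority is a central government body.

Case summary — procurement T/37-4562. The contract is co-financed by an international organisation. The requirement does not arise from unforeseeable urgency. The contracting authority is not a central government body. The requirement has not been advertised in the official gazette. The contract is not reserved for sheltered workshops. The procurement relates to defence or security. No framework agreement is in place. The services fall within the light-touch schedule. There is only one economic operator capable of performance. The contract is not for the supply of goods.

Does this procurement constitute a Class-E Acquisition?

No

rule 3 — Assessable Acquisition: [there is only one economic operator capable of performance? yes] AND [the requirement arises from unforeseeable urgency? no] → not satisfied.
rule 2 — Eligible Procurement: [the contracting authority is not a central government body? yes] OR [the requirement has not been advertised in the official gazette? yes] → satisfied.
rule 1 — Regulated Acquisition: [Assessable Acquisition (rule 3)? no] OR [Eligible Procurement (rule 2)? yes] → satisfied.
rule 9 — Tier IV Call: [a framework agreement is already in place? no] OR [the requirement has been advertised in the official gazette? no] → not satisfied.
rule 10 — Class-E Acquisition: [not a Regulated Acquisition (rule 1)? no] OR [Tier IV Call (rule 9)? no] → not satisfied.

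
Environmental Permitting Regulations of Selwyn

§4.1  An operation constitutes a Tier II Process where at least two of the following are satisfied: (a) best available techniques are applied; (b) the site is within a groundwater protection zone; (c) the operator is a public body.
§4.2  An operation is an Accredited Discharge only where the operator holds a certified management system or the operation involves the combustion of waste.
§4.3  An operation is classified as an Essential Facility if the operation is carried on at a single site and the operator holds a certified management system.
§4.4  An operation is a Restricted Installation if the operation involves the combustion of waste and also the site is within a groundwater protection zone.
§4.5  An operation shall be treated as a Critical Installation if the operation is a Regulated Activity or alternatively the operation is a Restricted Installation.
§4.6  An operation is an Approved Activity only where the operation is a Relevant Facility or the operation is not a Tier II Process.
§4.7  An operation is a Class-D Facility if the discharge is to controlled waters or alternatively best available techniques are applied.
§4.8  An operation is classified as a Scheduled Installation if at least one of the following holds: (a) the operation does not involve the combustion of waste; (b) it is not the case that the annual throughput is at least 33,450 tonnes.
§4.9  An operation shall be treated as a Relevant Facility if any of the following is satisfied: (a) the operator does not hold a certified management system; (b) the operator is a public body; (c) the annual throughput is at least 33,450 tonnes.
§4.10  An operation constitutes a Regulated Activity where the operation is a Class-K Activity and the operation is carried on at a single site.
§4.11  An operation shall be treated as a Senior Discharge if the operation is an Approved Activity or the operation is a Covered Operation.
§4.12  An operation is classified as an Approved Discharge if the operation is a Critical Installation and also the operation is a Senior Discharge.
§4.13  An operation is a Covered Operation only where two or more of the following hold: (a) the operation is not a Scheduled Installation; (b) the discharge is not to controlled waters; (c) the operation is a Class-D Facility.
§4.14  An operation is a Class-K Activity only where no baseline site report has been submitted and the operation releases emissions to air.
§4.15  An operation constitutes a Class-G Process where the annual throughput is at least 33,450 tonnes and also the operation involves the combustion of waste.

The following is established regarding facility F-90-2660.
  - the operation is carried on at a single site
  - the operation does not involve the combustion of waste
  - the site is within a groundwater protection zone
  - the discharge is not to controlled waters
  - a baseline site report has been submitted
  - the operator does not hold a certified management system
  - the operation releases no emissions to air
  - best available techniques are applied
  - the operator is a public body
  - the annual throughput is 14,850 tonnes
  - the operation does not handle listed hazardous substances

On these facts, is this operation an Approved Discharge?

§4.14 — Class-K Activity: [no baseline site report has been submitted? no] AND [the operation releases emissions to air? no] → not satisfied.
§4.10 — Regulated Activity: [Class-K Activity (§4.14)? no] AND [the operation is carried on at a single site? yes] → not satisfied.
§4.4 — Restricted Installation: [the operation involves the combustion of waste? no] AND [the site is within a groundwater protection zone? yes] → not satisfied.
§4.5 — Critical Installation: [Regulated Activity (§4.10)? no] OR [Restricted Installation (§4.4)? no] → not satisfied.
§4.9 — Relevant Facility: [the operator does not hold a certified management system? yes] OR [the operator is a public body? yes] OR [annual throughput: 14,850 tonnes ≥ 33,450 tonnes? no] → satisfied.
§4.1 — Tier II Process: best available techniques are applied? yes; the site is within a groundwater protection zone? yes; the operator is a public body? yes — 3 of 3 hold (need ≥2) → satisfied.
§4.6 — Approved Activity: [Relevant Facility (§4.9)? yes] OR [not a Tier II Process (§4.1)? no] → satisfied.
§4.8 — Scheduled Installation: [the operation does not involve the combustion of waste? yes] OR [annual throughput: 14,850 tonnes ≥ 33,450 tonnes? no, so negated condition yes] → satisfied.
§4.7 — Class-D Facility: [the discharge is to controlled waters? no] OR [best available techniques are applied? yes] → satisfied.
§4.13 — Covered Operation: not a Scheduled Installation (§4.8)? no; the discharge is not to controlled waters? yes; Class-D Facility (§4.7)? yes — 2 of 3 hold (need ≥2) → satisfied.
§4.11 — Senior Discharge: [Approved Activity (§4.6)? yes] OR [Covered Operation (§4.13)? yes] → satisfied.
§4.12 — Approved Discharge: [Critical Installation (§4.5)? no] AND [Senior Discharge (§4.11)? yes] → not satisfied.

No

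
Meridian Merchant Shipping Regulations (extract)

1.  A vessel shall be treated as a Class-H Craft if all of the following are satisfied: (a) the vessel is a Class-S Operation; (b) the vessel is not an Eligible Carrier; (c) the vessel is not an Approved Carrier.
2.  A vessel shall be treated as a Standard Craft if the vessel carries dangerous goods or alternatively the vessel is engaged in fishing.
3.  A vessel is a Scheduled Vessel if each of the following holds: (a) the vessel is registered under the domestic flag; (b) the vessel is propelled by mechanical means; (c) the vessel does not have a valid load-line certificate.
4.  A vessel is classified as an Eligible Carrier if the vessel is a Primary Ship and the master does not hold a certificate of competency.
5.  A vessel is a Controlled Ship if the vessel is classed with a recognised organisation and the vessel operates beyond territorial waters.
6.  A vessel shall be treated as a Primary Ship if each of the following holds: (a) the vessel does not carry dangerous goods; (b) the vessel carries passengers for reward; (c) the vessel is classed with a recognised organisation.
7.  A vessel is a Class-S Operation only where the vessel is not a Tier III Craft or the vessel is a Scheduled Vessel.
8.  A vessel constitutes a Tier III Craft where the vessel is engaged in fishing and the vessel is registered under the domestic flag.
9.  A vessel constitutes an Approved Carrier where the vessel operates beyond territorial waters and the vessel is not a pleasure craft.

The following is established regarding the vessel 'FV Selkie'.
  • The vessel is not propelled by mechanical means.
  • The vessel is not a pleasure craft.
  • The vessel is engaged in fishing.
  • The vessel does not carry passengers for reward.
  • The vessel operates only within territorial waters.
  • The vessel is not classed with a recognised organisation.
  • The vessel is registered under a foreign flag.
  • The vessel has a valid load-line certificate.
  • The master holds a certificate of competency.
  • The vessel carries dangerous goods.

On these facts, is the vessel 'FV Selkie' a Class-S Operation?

Under paragraph 8: the vessel is engaged in fishing? yes; and the vessel is registered under the domestic flag? no. So the vessel is not a Tier III Craft.
Under paragraph 3: the vessel is registered under the domestic flag? no; and the vessel is propelled by mechanical means? no; and the vessel does not have a valid load-line certificate? no. So the vessel is not a Scheduled Vessel.
Under paragraph 7: not a Tier III Craft (paragraph 8)? yes; or Scheduled Vessel (paragraph 3)? no. So the vessel is a Class-S Operation.

Yes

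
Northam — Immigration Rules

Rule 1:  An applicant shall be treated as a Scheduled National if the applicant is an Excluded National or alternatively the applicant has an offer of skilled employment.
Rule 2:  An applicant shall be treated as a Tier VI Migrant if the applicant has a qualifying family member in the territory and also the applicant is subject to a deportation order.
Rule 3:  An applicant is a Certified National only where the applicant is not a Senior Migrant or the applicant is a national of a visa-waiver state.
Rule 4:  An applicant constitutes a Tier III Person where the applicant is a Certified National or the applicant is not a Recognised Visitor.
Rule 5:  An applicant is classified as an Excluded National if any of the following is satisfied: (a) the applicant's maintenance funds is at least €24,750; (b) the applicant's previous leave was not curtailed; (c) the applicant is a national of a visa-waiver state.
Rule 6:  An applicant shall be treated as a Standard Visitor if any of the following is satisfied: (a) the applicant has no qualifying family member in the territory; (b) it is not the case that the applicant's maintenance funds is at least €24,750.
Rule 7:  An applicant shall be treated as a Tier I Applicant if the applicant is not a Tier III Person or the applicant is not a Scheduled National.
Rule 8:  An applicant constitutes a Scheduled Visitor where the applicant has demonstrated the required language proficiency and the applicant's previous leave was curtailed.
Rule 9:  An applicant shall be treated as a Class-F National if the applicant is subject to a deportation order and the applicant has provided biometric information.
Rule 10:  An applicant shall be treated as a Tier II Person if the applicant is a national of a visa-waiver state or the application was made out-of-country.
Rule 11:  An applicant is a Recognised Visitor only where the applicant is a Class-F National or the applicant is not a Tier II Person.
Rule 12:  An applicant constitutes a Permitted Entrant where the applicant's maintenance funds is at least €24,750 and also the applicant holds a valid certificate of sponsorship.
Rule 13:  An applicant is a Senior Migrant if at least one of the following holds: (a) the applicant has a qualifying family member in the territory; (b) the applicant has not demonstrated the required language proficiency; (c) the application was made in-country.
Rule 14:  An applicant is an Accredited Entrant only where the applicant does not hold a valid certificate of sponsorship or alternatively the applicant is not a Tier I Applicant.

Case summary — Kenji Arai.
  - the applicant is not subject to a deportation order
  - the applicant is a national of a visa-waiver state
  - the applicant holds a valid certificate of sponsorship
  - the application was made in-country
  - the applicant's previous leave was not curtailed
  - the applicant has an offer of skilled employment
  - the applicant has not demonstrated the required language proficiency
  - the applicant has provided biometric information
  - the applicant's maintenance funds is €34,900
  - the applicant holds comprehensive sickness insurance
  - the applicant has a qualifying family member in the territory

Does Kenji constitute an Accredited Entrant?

rule 13 — Senior Migrant: [the applicant has a qualifying family member in the territory? yes] OR [the applicant has not demonstrated the required language proficiency? yes] OR [the application was made in-country? yes] → satisfied.
rule 3 — Certified National: [not a Senior Migrant (rule 13)? no] OR [the applicant is a national of a visa-waiver state? yes] → satisfied.
rule 9 — Class-F National: [the applicant is subject to a deportation order? no] AND [the applicant has provided biometric information? yes] → not satisfied.
rule 10 — Tier II Person: [the applicant is a national of a visa-waiver state? yes] OR [the application was made out-of-country? no] → satisfied.
rule 11 — Recognised Visitor: [Class-F National (rule 9)? no] OR [not a Tier II Person (rule 10)? no] → not satisfied.
rule 4 — Tier III Person: [Certified National (rule 3)? yes] OR [not a Recognised Visitor (rule 11)? yes] → satisfied.
rule 5 — Excluded National: [applicant's maintenance funds: €34,900 ≥ €24,750? yes] OR [the applicant's previous leave was not curtailed? yes] OR [the applicant is a national of a visa-waiver state? yes] → satisfied.
rule 1 — Scheduled National: [Excluded National (rule 5)? yes] OR [the applicant has an offer of skilled employment? yes] → satisfied.
rule 7 — Tier I Applicant: [not a Tier III Person (rule 4)? no] OR [not a Scheduled National (rule 1)? no] → not satisfied.
rule 14 — Accredited Entrant: [the applicant does not hold a valid certificate of sponsorship? no] OR [not a Tier I Applicant (rule 7)? yes] → satisfied.

Yes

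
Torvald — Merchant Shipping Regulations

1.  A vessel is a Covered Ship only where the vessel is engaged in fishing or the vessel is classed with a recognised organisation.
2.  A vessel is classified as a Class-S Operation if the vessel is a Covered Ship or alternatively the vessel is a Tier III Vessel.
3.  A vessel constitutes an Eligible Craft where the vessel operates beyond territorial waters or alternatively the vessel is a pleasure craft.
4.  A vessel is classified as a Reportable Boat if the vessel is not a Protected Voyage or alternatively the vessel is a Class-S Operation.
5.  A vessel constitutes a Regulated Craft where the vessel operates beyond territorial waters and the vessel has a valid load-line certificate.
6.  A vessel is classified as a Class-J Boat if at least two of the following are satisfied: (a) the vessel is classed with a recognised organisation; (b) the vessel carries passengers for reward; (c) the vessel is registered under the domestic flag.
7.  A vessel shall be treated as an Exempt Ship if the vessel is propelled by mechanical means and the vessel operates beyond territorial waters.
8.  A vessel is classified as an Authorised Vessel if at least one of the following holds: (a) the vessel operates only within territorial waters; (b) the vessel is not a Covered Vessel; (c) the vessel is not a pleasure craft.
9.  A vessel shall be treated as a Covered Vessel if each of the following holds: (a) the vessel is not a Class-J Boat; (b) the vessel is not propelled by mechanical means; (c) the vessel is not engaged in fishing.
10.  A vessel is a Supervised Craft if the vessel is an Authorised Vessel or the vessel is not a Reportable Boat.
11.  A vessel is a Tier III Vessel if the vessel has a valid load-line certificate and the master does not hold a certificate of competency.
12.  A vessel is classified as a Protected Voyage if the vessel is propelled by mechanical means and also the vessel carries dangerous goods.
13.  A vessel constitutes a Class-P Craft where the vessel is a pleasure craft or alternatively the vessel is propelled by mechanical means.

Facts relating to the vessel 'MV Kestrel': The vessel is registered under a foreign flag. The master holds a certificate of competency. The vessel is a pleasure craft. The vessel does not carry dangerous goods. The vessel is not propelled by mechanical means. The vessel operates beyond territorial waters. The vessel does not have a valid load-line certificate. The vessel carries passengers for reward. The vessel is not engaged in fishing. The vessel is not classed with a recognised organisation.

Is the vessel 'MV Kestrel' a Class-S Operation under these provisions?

No

Under paragraph 1: the vessel is engaged in fishing? no; or the vessel is classed with a recognised organisation? no. So the vessel is not a Covered Ship.
Under paragraph 11: the vessel has a valid load-line certificate? no; and the master does not hold a certificate of competency? no. So the vessel is not a Tier III Vessel.
Under paragraph 2: Covered Ship (paragraph 1)? no; or Tier III Vessel (paragraph 11)? no. So the vessel is not a Class-S Operation.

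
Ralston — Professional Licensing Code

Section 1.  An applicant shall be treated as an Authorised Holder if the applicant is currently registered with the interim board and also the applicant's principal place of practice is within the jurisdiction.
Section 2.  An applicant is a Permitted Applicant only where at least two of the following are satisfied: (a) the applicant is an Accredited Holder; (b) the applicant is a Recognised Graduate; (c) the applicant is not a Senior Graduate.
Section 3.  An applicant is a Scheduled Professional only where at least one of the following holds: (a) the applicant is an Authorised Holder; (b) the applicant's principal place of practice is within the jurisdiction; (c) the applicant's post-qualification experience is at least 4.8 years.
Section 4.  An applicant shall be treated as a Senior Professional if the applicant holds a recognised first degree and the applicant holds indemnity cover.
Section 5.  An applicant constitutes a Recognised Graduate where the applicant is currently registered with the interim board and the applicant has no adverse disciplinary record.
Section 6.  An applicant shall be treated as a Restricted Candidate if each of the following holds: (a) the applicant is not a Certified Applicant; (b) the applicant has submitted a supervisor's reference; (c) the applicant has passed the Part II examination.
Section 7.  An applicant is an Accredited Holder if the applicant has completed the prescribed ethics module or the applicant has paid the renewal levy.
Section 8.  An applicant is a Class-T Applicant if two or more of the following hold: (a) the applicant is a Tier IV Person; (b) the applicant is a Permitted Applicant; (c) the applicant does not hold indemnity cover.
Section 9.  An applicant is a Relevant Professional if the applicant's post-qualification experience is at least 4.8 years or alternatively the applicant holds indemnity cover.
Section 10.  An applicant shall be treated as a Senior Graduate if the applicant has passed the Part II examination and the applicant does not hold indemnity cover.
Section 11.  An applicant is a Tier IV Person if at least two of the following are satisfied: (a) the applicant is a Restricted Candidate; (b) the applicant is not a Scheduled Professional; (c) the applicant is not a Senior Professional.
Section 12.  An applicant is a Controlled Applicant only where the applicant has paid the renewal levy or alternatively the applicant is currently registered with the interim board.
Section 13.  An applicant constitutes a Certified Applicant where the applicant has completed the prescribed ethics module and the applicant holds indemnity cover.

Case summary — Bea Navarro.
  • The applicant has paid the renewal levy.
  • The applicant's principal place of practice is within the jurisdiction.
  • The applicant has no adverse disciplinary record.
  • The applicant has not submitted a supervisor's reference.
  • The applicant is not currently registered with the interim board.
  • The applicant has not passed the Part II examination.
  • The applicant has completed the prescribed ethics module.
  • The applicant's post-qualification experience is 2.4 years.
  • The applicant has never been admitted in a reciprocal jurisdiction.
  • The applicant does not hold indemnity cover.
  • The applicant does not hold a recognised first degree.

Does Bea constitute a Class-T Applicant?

section 13 — Certified Applicant: [the applicant has completed the prescribed ethics module? yes] AND [the applicant holds indemnity cover? no] → not satisfied.
section 6 — Restricted Candidate: [not a Certified Applicant (section 13)? yes] AND [the applicant has submitted a supervisor's reference? no] AND [the applicant has passed the Part II examination? no] → not satisfied.
section 1 — Authorised Holder: [the applicant is currently registered with the interim board? no] AND [the applicant's principal place of practice is within the jurisdiction? yes] → not satisfied.
section 3 — Scheduled Professional: [Authorised Holder (section 1)? no] OR [the applicant's principal place of practice is within the jurisdiction? yes] OR [applicant's post-qualification experience: 2.4 years ≥ 4.8 years? no] → satisfied.
section 4 — Senior Professional: [the applicant holds a recognised first degree? no] AND [the applicant holds indemnity cover? no] → not satisfied.
section 11 — Tier IV Person: Restricted Candidate (section 6)? no; not a Scheduled Professional (section 3)? no; not a Senior Professional (section 4)? yes — 1 of 3 hold (need ≥2) → not satisfied.
section 7 — Accredited Holder: [the applicant has completed the prescribed ethics module? yes] OR [the applicant has paid the renewal levy? yes] → satisfied.
section 5 — Recognised Graduate: [the applicant is currently registered with the interim board? no] AND [the applicant has no adverse disciplinary record? yes] → not satisfied.
section 10 — Senior Graduate: [the applicant has passed the Part II examination? no] AND [the applicant does not hold indemnity cover? yes] → not satisfied.
section 2 — Permitted Applicant: Accredited Holder (section 7)? yes; Recognised Graduate (section 5)? no; not a Senior Graduate (section 10)? yes — 2 of 3 hold (need ≥2) → satisfied.
section 8 — Class-T Applicant: Tier IV Person (section 11)? no; Permitted Applicant (section 2)? yes; the applicant does not hold indemnity cover? yes — 2 of 3 hold (need ≥2) → satisfied.

Yes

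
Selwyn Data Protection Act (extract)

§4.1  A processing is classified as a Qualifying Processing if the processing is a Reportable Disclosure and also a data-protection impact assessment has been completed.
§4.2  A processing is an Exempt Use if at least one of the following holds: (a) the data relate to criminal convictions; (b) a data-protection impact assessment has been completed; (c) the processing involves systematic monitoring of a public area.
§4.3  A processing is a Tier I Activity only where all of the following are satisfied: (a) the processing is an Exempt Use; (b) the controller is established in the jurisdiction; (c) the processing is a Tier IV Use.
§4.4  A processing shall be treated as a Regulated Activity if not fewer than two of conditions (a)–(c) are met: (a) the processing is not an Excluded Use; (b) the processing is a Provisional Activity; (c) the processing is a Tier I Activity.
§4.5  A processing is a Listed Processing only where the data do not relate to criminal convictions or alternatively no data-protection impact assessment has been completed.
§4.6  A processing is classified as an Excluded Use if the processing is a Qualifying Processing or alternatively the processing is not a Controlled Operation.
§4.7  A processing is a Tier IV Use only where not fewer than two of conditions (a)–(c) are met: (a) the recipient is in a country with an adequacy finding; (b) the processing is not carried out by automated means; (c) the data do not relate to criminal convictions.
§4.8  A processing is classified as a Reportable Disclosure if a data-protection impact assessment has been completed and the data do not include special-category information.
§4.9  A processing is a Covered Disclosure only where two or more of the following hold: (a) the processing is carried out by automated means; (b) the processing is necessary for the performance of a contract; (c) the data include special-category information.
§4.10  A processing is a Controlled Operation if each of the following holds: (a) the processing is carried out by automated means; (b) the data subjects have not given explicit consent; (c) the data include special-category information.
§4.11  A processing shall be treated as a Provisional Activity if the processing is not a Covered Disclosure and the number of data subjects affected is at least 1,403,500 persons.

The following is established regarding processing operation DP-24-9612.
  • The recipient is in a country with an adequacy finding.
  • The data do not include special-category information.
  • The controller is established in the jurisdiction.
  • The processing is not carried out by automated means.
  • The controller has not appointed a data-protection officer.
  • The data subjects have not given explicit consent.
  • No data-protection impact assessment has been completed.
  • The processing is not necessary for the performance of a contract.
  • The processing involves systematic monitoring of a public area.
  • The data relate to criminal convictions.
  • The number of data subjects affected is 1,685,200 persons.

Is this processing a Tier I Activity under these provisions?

§4.2 — Exempt Use: [the data relate to criminal convictions? yes] OR [a data-protection impact assessment has been completed? no] OR [the processing involves systematic monitoring of a public area? yes] → satisfied.
§4.7 — Tier IV Use: the recipient is in a country with an adequacy finding? yes; the processing is not carried out by automated means? yes; the data do not relate to criminal convictions? no — 2 of 3 hold (need ≥2) → satisfied.
§4.3 — Tier I Activity: [Exempt Use (§4.2)? yes] AND [the controller is established in the jurisdiction? yes] AND [Tier IV Use (§4.7)? yes] → satisfied.

Yes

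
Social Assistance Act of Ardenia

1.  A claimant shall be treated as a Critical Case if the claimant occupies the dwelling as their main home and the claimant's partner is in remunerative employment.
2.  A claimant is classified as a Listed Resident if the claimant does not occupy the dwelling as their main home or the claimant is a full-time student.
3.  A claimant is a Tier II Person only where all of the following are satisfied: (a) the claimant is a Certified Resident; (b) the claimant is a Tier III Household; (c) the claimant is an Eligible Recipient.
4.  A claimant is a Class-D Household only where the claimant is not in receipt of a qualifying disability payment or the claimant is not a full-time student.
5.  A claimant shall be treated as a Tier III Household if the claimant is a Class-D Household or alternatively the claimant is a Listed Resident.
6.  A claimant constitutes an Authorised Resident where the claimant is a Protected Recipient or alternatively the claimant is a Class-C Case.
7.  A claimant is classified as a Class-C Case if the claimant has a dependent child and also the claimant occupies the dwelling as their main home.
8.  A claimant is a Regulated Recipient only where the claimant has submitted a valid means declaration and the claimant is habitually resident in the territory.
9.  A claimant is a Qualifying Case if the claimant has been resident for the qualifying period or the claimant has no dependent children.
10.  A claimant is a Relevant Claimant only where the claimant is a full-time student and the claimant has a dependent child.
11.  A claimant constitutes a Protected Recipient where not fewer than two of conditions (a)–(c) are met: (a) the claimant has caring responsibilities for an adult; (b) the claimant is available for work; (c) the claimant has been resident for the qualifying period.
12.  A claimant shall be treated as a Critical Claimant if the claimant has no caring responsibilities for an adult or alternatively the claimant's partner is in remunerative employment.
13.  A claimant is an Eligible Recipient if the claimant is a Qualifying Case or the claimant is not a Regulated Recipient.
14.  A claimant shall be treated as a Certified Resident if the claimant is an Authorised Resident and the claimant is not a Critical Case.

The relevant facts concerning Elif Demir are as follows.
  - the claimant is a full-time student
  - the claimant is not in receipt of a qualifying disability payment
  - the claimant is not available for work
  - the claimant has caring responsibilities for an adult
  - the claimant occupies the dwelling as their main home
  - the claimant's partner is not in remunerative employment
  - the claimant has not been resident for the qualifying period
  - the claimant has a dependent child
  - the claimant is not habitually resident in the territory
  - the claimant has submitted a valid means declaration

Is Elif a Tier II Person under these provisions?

Yes

Under paragraph 11: the claimant has caring responsibilities for an adult? yes; the claimant is available for work? no; the claimant has been resident for the qualifying period? no — 1 of 3 hold (need ≥2) → not satisfied.
Under paragraph 7: the claimant has a dependent child? yes; and the claimant occupies the dwelling as their main home? yes. So the claimant is a Class-C Case.
Under paragraph 6: Protected Recipient (paragraph 11)? no; or Class-C Case (paragraph 7)? yes. So the claimant is an Authorised Resident.
Under paragraph 1: the claimant occupies the dwelling as their main home? yes; and the claimant's partner is in remunerative employment? no. So the claimant is not a Critical Case.
Under paragraph 14: Authorised Resident (paragraph 6)? yes; and not a Critical Case (paragraph 1)? yes. So the claimant is a Certified Resident.
Under paragraph 4: the claimant is not in receipt of a qualifying disability payment? yes; or the claimant is not a full-time student? no. So the claimant is a Class-D Household.
Under paragraph 2: the claimant does not occupy the dwelling as their main home? no; or the claimant is a full-time student? yes. So the claimant is a Listed Resident.
Under paragraph 5: Class-D Household (paragraph 4)? yes; or Listed Resident (paragraph 2)? yes. So the claimant is a Tier III Household.
Under paragraph 9: the claimant has been resident for the qualifying period? no; or the claimant has no dependent children? no. So the claimant is not a Qualifying Case.
Under paragraph 8: the claimant has submitted a valid means declaration? yes; and the claimant is habitually resident in the territory? no. So the claimant is not a Regulated Recipient.
Under paragraph 13: Qualifying Case (paragraph 9)? no; or not a Regulated Recipient (paragraph 8)? yes. So the claimant is an Eligible Recipient.
Under paragraph 3: Certified Resident (paragraph 14)? yes; and Tier III Household (paragraph 5)? yes; and Eligible Recipient (paragraph 13)? yes. So the claimant is a Tier II Person.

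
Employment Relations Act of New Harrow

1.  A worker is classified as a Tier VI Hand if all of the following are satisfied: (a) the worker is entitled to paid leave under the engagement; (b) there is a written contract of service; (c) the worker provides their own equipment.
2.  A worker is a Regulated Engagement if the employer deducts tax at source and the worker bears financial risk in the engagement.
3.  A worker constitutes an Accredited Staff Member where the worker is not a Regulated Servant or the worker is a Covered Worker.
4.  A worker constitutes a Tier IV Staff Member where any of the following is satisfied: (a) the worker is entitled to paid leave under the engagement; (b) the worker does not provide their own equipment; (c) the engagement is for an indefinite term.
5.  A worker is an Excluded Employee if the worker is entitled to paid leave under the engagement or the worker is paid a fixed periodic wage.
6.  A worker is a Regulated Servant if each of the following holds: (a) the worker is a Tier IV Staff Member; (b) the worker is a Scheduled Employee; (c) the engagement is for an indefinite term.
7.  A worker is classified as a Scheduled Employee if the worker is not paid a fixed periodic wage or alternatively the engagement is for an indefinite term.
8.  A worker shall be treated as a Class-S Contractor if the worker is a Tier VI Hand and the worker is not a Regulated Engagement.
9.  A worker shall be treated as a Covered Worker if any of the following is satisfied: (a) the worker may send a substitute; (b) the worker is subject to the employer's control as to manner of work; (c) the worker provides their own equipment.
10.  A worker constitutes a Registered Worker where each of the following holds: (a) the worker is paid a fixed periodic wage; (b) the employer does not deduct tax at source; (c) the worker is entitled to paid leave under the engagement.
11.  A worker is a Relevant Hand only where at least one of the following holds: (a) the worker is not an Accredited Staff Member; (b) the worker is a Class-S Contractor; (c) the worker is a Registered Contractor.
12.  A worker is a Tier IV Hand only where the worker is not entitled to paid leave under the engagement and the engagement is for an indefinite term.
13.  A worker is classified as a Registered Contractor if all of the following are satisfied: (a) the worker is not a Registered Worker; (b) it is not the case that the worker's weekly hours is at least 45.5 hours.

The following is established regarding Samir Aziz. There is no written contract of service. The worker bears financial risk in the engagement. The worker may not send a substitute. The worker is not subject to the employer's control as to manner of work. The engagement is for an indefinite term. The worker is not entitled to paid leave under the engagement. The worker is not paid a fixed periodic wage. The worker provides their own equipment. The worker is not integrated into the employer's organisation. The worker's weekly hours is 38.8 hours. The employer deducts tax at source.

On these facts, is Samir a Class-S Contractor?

Under paragraph 1: the worker is entitled to paid leave under the engagement? no; and there is a written contract of service? no; and the worker provides their own equipment? yes. So the worker is not a Tier VI Hand.
Under paragraph 2: the employer deducts tax at source? yes; and the worker bears financial risk in the engagement? yes. So the worker is a Regulated Engagement.
Under paragraph 8: Tier VI Hand (paragraph 1)? no; and not a Regulated Engagement (paragraph 2)? no. So the worker is not a Class-S Contractor.

No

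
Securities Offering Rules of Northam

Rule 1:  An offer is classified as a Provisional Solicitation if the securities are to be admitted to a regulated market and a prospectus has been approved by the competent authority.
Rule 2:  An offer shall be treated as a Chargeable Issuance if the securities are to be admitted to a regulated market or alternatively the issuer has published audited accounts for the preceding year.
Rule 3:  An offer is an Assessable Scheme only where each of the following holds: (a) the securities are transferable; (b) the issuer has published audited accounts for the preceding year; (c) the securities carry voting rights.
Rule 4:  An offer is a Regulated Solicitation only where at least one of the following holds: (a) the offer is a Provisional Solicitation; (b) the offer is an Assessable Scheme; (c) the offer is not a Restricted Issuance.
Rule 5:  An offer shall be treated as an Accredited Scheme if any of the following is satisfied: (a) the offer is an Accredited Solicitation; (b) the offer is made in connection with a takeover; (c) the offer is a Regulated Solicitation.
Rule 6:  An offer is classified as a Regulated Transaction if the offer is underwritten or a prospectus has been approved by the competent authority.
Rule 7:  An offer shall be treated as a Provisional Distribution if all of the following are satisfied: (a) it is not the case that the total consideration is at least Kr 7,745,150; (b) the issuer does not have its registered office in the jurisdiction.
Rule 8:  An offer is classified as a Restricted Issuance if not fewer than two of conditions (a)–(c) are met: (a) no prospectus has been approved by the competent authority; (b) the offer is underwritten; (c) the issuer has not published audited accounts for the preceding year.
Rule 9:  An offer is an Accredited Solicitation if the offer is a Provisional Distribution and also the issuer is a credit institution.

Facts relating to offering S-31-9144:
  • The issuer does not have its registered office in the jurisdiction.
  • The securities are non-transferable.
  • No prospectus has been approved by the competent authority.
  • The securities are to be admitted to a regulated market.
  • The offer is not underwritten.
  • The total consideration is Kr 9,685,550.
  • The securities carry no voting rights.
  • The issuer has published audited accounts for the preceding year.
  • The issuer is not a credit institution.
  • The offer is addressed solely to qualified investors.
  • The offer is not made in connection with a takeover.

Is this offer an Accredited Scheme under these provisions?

Yes

rule 7 — Provisional Distribution: [total consideration: Kr 9,685,550 ≥ Kr 7,745,150? yes, so negated condition no] AND [the issuer does not have its registered office in the jurisdiction? yes] → not satisfied.
rule 9 — Accredited Solicitation: [Provisional Distribution (rule 7)? no] AND [the issuer is a credit institution? no] → not satisfied.
rule 1 — Provisional Solicitation: [the securities are to be admitted to a regulated market? yes] AND [a prospectus has been approved by the competent authority? no] → not satisfied.
rule 3 — Assessable Scheme: [the securities are transferable? no] AND [the issuer has published audited accounts for the preceding year? yes] AND [the securities carry voting rights? no] → not satisfied.
rule 8 — Restricted Issuance: no prospectus has been approved by the competent authority? yes; the offer is underwritten? no; the issuer has not published audited accounts for the preceding year? no — 1 of 3 hold (need ≥2) → not satisfied.
rule 4 — Regulated Solicitation: [Provisional Solicitation (rule 1)? no] OR [Assessable Scheme (rule 3)? no] OR [not a Restricted Issuance (rule 8)? yes] → satisfied.
rule 5 — Accredited Scheme: [Accredited Solicitation (rule 9)? no] OR [the offer is made in connection with a takeover? no] OR [Regulated Solicitation (rule 4)? yes] → satisfied.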